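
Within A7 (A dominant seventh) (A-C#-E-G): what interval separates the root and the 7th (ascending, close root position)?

minor 7th

Root = A; 7th = G.
A up to G is 10 semitones, a half step narrower than a major seventh, so the interval is minor.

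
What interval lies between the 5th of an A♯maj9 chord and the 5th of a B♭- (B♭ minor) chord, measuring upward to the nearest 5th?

The 5th of A♯maj9 is E♯; the 5th of B♭- (B♭ minor) is F.
2 letter names make it a second; at 0 semitones (a whole step narrower than major) the quality is diminished.

diminished second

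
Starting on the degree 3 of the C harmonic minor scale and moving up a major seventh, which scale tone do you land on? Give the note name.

The scale is C D Eb F G Ab B.
The degree 3 is Eb; a major seventh above that is D — scale degree 2.

D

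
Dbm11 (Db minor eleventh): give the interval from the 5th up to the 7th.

Dbm11 (Db minor eleventh) is spelled Db–Fb–Ab–Cb–Eb–Gb.
So we need the interval from Ab up to Cb.
From Ab to Cb: 3 semitones over a third = minor.

minor 3rd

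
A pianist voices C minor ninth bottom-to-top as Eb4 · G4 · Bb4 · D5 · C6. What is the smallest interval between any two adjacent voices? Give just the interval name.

minor 3rd

Adjacent intervals: Eb4→G4 = major third; G4→Bb4 = minor third; Bb4→D5 = major third; D5→C6 = minor seventh.
The smallest is G4 to Bb4, a minor third (3 semitones).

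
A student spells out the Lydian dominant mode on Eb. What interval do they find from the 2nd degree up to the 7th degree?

Spelling the Lydian dominant mode on Eb: Eb F G A Bb C Db.
2nd degree = F; 7th degree = Db.
6 letter names make it a sixth; at 8 semitones (a half step narrower than major) the quality is minor.

minor 6th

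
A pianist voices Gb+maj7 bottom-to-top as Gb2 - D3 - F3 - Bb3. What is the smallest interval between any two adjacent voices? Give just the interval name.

Adjacent intervals: Gb2→D3 = augmented fifth; D3→F3 = minor third; F3→Bb3 = perfect fourth.
The smallest is D3 to F3, a minor third (3 semitones).

minor third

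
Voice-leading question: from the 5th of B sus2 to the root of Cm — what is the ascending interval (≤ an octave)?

B sus2 has F♯ as its 5th, and Cm has C as its root.
F♯ up to C is 6 semitones, a half step narrower than a perfect fifth, so the interval is diminished.

diminished 5th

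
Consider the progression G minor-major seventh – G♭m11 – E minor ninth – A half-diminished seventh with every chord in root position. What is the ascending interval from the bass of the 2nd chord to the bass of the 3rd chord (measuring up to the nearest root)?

The roots are G♭ and E.
6 letter names make it a sixth; at 10 semitones (a half step wider than major) the quality is augmented.

augmented sixth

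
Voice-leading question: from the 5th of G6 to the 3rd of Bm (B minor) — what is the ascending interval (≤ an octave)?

P1

The 5th of G6 is D; the 3rd of Bm (B minor) is D.
From D to D is 0 semitones, exactly the perfect unison.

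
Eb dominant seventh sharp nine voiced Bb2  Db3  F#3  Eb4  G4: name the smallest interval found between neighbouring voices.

Adjacent intervals: Bb2→Db3 = minor third; Db3→F#3 = augmented third; F#3→Eb4 = diminished seventh; Eb4→G4 = major third.
The smallest is Bb2 to Db3, a minor third (3 semitones).

m3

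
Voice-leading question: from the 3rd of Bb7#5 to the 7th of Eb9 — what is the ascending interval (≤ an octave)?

Bb7#5 has D as its 3rd, and Eb9 has Db as its 7th.
From D to Db: 11 semitones over an octave = diminished.

diminished octave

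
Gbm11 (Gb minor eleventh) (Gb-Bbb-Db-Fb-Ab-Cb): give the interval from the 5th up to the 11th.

m7

So we need the interval from Db up to Cb.
Db up to Cb is 10 semitones, a half step narrower than a major seventh, so the interval is minor.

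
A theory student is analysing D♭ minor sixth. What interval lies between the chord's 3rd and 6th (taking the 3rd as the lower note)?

A4

Spelling the chord: D♭, F♭, A♭, B♭.
3rd = F♭; 6th = B♭.
4 letter names make it a fourth; at 6 semitones (a half step wider than perfect) the quality is augmented.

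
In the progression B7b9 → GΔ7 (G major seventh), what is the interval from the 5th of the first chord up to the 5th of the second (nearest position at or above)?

The 5th of B7b9 is F♯; the 5th of GΔ7 (G major seventh) is D.
6 letter names make it a sixth; at 8 semitones (a half step narrower than major) the quality is minor.

minor sixth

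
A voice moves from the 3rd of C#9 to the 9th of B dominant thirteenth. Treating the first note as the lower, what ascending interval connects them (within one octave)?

m6

C#9 has E# as its 3rd, and B dominant thirteenth has C# as its 9th.
6 letter names make it a sixth; at 8 semitones (a half step narrower than major) the quality is minor.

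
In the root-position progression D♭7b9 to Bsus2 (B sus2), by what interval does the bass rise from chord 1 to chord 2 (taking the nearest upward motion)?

The roots are D♭ and B.
6 letter names make it a sixth; at 10 semitones (a half step wider than major) the quality is augmented.

augmented sixth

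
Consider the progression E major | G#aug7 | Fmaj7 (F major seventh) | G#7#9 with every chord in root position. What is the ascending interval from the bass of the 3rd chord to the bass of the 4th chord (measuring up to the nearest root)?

augmented second

The roots are F and G#.
2 letter names make it a second; at 3 semitones (a half step wider than major) the quality is augmented.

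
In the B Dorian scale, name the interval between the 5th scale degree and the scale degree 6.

The scale runs B C# D E F# G# A.
5th scale degree = F#; 6th degree = G#.
Counting 2 letters and 2 half steps from F# gives a major second.

major second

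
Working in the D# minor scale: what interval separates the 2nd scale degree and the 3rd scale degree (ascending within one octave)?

Spelling the D# minor scale: D# E# F# G# A# B C#.
So we need the interval from E# up to F#.
From E# to F#: 1 semitone over a second = minor.

minor second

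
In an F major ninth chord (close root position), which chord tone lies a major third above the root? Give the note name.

A

The chord tones of F major ninth are F, A, C, E, G.
The root is F. A major third above F is A.
A is the chord's 3rd.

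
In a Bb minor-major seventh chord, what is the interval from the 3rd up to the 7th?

Bb minor-major seventh is spelled Bb–Db–F–A.
That puts Db below A.
5 letter names make it a fifth; at 8 semitones (a half step wider than perfect) the quality is augmented.

augmented fifth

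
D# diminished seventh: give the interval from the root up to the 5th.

diminished 5th

The chord tones of D# diminished seventh are D#–F#–A–C.
That puts D# below A.
D# up to A is 6 semitones, a half step narrower than a perfect fifth, so the interval is diminished.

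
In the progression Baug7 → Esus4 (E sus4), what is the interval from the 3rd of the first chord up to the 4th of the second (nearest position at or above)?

diminished fifth

The 3rd of Baug7 is D♯; the 4th of Esus4 (E sus4) is A.
D♯ up to A is 6 semitones, a half step narrower than a perfect fifth, so the interval is diminished.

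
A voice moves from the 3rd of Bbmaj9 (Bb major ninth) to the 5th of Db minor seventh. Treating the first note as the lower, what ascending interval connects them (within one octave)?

Bbmaj9 (Bb major ninth) has D as its 3rd, and Db minor seventh has Ab as its 5th.
From D to Ab: 6 semitones over a fifth = diminished.

diminished fifth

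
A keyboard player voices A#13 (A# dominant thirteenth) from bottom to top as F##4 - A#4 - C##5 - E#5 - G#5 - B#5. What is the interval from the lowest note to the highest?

The outer voices are F##4 and B#5.
F## up to B# spans 11 letter names and 17 semitones — a perfect eleventh.

P11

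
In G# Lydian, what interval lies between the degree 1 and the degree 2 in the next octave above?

major 9th

The scale runs G# A# B# C## D# E# F##.
Degree 1 = G#; 2nd degree (up an octave) = A#.
G# up to A# spans 9 letter names and 14 semitones — a major ninth.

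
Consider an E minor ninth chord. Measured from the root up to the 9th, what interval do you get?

major 9th

The chord tones of Em9 are E, G, B, D, F#.
The root is E and the 9th is F#.
E up to F# spans 9 letter names and 14 semitones — a major ninth.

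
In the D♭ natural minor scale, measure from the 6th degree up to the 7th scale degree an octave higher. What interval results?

major ninth

The scale runs D♭ E♭ F♭ G♭ A♭ B𝄫 C♭.
That puts B𝄫 below C♭.
From B𝄫 to C♭ is 14 semitones, exactly the major ninth.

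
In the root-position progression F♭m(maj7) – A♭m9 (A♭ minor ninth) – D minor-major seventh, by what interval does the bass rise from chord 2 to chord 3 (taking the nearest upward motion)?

The roots are A♭ and D.
From A♭ to D: 6 semitones over a fourth = augmented.

augmented 4th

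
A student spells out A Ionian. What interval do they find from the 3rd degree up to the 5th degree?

m3

The scale runs A B C♯ D E F♯ G♯.
3rd degree = C♯; 5th scale degree = E.
C♯ up to E is 3 semitones, a half step narrower than a major third, so the interval is minor.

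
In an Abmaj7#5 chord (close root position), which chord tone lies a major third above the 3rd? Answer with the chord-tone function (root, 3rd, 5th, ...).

Ab+maj7 (Ab augmented major seventh): Ab, C, E, G.
The 3rd is C. A major third above C is E.
E is the chord's 5th.

5th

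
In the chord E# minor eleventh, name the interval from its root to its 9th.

major ninth

The chord tones of E# minor eleventh are E#, G#, B#, D#, F##, A#.
So we need the interval from E# up to F##.
From E# to F## is 14 semitones, exactly the major ninth.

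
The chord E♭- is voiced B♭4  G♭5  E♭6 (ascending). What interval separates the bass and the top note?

perfect eleventh

The outer voices are B♭4 and E♭6.
B♭ up to E♭ spans 11 letter names and 17 semitones — a perfect eleventh.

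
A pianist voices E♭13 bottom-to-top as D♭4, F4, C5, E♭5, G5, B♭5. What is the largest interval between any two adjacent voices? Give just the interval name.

Adjacent intervals: D♭4→F4 = major third; F4→C5 = perfect fifth; C5→E♭5 = minor third; E♭5→G5 = major third; G5→B♭5 = minor third.
The largest is F4 to C5, a perfect fifth (7 semitones).

perfect fifth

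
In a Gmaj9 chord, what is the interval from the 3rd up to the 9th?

G major ninth is spelled G-B-D-F#-A.
The 3rd is B and the 9th is A.
B up to A is 10 semitones, a half step narrower than a major seventh, so the interval is minor.

minor seventh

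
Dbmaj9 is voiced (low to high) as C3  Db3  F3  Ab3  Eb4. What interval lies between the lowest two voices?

Those voices are C3 and Db3.
From C to Db: 1 semitone over a second = minor.

minor second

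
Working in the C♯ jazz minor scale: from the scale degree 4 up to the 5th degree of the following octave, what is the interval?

C♯ melodic minor: C♯ D♯ E F♯ G♯ A♯ B♯.
So we need the interval from F♯ up to G♯.
F♯ up to G♯ spans 9 letter names and 14 semitones — a major ninth.

M9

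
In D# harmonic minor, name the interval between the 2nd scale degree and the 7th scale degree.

The scale runs D# E# F# G# A# B C##.
That puts E# below C##.
From E# to C## is 9 semitones, exactly the major sixth.

major sixth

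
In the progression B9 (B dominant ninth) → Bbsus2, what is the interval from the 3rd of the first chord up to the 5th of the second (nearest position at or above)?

d3

B9 (B dominant ninth) has D# as its 3rd, and Bbsus2 has F as its 5th.
3 letter names make it a third; at 2 semitones (a whole step narrower than major) the quality is diminished.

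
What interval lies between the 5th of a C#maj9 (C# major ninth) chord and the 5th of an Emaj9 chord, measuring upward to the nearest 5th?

minor 3rd

C#maj9 (C# major ninth) has G# as its 5th, and Emaj9 has B as its 5th.
From G# to B: 3 semitones over a third = minor.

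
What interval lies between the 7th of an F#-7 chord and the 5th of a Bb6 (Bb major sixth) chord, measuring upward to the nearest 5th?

m2

F#-7 has E as its 7th, and Bb6 (Bb major sixth) has F as its 5th.
E up to F is 1 semitone, a half step narrower than a major second, so the interval is minor.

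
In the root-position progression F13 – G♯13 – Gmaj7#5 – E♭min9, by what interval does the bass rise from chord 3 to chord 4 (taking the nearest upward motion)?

The roots are G and E♭.
6 letter names make it a sixth; at 8 semitones (a half step narrower than major) the quality is minor.

m6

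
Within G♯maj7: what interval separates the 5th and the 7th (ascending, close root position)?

G♯Δ7 (G♯ major seventh) is spelled G♯, B♯, D♯, F𝄪.
So we need the interval from D♯ up to F𝄪.
Counting 3 letters and 4 half steps from D♯ gives a major third.

major third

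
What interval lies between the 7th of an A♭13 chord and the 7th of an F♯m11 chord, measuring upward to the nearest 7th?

The 7th of A♭13 is G♭; the 7th of F♯m11 is E.
G♭ up to E is 10 semitones, a half step wider than a major sixth, so the interval is augmented.

augmented sixth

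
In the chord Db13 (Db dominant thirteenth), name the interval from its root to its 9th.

major ninth

Spelling the chord: Db F Ab Cb Eb Bb.
The root is Db and the 9th is Eb.
From Db to Eb is 14 semitones, exactly the major ninth.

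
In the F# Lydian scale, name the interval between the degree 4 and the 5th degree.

The scale runs F# G# A# B# C# D# E#.
The degree 4 is B# and the degree 5 is C#.
2 letter names make it a second; at 1 semitone (a half step narrower than major) the quality is minor.

m2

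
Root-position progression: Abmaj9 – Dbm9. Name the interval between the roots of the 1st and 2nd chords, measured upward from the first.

perfect 4th

The roots are Ab and Db.
Ab up to Db spans 4 letter names and 5 semitones — a perfect fourth.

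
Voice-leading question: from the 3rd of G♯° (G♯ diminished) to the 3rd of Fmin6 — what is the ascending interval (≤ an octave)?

d7

The 3rd of G♯° (G♯ diminished) is B; the 3rd of Fmin6 is A♭.
B up to A♭ is 9 semitones, a whole step narrower than a major seventh, so the interval is diminished.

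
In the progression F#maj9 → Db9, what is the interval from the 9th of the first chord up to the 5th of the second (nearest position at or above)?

F#maj9 has G# as its 9th, and Db9 has Ab as its 5th.
From G# to Ab: 0 semitones over a second = diminished.

d2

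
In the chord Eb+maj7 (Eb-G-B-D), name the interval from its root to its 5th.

That puts Eb below B.
Eb up to B is 8 semitones, a half step wider than a perfect fifth, so the interval is augmented.

augmented fifth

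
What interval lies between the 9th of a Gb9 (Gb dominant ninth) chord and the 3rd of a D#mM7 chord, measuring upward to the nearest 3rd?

augmented 6th

Gb9 (Gb dominant ninth) has Ab as its 9th, and D#mM7 has F# as its 3rd.
From Ab to F#: 10 semitones over a sixth = augmented.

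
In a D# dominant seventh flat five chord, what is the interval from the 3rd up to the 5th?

diminished 3rd

D#7b5 is spelled D#, F##, A, C#.
That puts F## below A.
3 letter names make it a third; at 2 semitones (a whole step narrower than major) the quality is diminished.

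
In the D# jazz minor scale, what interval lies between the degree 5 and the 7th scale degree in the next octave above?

M10

The scale runs D# E# F# G# A# B# C##.
Degree 5 = A#; degree 7 (up an octave) = C##.
From A# to C## is 16 semitones, exactly the major tenth.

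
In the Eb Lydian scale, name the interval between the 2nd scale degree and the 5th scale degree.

perfect fourth

The scale runs Eb F G A Bb C D.
So we need the interval from F up to Bb.
From F to Bb is 5 semitones, exactly the perfect fourth.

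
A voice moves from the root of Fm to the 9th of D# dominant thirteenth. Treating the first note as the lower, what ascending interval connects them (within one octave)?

A7

Fm has F as its root, and D# dominant thirteenth has E# as its 9th.
F up to E# is 12 semitones, a half step wider than a major seventh, so the interval is augmented.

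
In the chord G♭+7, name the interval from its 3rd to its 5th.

major third

The chord tones of G♭+7 (G♭ augmented seventh) are G♭-B♭-D-F♭.
So we need the interval from B♭ up to D.
From B♭ to D is 4 semitones, exactly the major third.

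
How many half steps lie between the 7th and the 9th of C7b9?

Spelling the chord: C-E-G-Bb-Db.
Bb to Db is a minor third: 3 semitones.

3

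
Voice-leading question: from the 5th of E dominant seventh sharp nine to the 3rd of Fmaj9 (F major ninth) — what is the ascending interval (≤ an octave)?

minor 7th

E dominant seventh sharp nine has B as its 5th, and Fmaj9 (F major ninth) has A as its 3rd.
B up to A is 10 semitones, a half step narrower than a major seventh, so the interval is minor.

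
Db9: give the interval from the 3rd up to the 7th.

d5

Db9 (Db dominant ninth) is spelled Db–F–Ab–Cb–Eb.
The 3rd is F and the 7th is Cb.
5 letter names make it a fifth; at 6 semitones (a half step narrower than perfect) the quality is diminished.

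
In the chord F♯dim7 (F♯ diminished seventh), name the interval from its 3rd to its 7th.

d5

F♯ diminished seventh is spelled F♯, A, C, E♭.
So we need the interval from A up to E♭.
A up to E♭ is 6 semitones, a half step narrower than a perfect fifth, so the interval is diminished.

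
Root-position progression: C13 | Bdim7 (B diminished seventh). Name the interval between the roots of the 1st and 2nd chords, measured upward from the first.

major seventh

The roots are C and B.
From C to B is 11 semitones, exactly the major seventh.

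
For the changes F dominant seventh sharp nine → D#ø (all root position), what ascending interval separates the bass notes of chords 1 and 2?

The roots are F and D#.
6 letter names make it a sixth; at 10 semitones (a half step wider than major) the quality is augmented.

augmented sixth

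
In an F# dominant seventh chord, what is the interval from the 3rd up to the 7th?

diminished fifth

F#7 is spelled F#-A#-C#-E.
That puts A# below E.
From A# to E: 6 semitones over a fifth = diminished.
This 3–7 tritone is the characteristic tension at the heart of the dominant sound.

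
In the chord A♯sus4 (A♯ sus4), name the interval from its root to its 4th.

A♯sus4: A♯-D♯-E♯.
That puts A♯ below D♯.
From A♯ to D♯ is 5 semitones, exactly the perfect fourth.

P4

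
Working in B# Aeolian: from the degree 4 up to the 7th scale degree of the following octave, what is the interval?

B# natural minor: B# C## D# E# F## G# A#.
That puts E# below A#.
From E# to A# is 17 semitones, exactly the perfect eleventh.

perfect eleventh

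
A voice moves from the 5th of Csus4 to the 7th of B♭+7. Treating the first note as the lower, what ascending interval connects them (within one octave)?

minor second

The 5th of Csus4 is G; the 7th of B♭+7 is A♭.
From G to A♭: 1 semitone over a second = minor.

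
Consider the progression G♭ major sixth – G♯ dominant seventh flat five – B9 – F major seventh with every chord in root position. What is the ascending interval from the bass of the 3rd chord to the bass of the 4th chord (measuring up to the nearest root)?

diminished fifth

The roots are B and F.
5 letter names make it a fifth; at 6 semitones (a half step narrower than perfect) the quality is diminished.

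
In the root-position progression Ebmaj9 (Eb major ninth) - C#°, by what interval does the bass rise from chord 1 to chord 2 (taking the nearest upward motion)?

The roots are Eb and C#.
Eb up to C# is 10 semitones, a half step wider than a major sixth, so the interval is augmented.

augmented 6th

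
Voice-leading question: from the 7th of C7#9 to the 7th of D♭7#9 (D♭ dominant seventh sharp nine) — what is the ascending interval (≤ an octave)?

minor second

C7#9 has B♭ as its 7th, and D♭7#9 (D♭ dominant seventh sharp nine) has C♭ as its 7th.
From B♭ to C♭: 1 semitone over a second = minor.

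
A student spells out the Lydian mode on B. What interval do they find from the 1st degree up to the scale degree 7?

major 7th

The scale runs B C# D# E# F# G# A#.
So we need the interval from B up to A#.
Counting 7 letters and 11 half steps from B gives a major seventh.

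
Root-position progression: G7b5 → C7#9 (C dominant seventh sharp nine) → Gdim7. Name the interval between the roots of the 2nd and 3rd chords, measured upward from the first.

The roots are C and G.
From C to G is 7 semitones, exactly the perfect fifth.

perfect fifth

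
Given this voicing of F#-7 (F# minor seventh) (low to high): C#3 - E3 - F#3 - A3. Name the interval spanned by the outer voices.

The outer voices are C#3 and A3.
C# up to A is 8 semitones, a half step narrower than a major sixth, so the interval is minor.

minor 6th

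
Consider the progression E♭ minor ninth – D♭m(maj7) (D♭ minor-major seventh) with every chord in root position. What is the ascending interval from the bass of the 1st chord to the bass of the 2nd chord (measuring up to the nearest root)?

minor 7th

The roots are E♭ and D♭.
7 letter names make it a seventh; at 10 semitones (a half step narrower than major) the quality is minor.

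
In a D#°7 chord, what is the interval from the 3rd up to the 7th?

Spelling the chord: D#, F#, A, C.
So we need the interval from F# up to C.
F# up to C is 6 semitones, a half step narrower than a perfect fifth, so the interval is diminished.

d5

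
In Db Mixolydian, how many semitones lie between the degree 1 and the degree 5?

7

The scale is Db Eb F Gb Ab Bb Cb.
Db up to Ab is a perfect fifth — 7 semitones.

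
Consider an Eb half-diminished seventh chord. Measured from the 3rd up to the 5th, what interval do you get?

m3

The chord tones of Ebm7b5 (Eb half-diminished seventh) are Eb-Gb-Bbb-Db.
That puts Gb below Bbb.
From Gb to Bbb: 3 semitones over a third = minor.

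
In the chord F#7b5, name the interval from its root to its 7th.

Spelling the chord: F#-A#-C-E.
Root = F#; 7th = E.
7 letter names make it a seventh; at 10 semitones (a half step narrower than major) the quality is minor.

minor seventh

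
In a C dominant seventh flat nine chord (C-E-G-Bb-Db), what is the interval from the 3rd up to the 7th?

d5

3rd = E; 7th = Bb.
E up to Bb is 6 semitones, a half step narrower than a perfect fifth, so the interval is diminished.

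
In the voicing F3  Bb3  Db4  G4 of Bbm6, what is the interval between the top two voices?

Those voices are Db4 and G4.
Db up to G is 6 semitones, a half step wider than a perfect fourth, so the interval is augmented.

augmented 4th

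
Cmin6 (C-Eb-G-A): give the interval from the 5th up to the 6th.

M2

That puts G below A.
From G to A is 2 semitones, exactly the major second.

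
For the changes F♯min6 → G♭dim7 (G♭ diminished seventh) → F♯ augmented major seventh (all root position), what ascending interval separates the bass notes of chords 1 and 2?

The roots are F♯ and G♭.
F♯ up to G♭ is 0 semitones, a whole step narrower than a major second, so the interval is diminished.

diminished second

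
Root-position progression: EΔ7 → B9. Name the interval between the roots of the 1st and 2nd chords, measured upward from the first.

The roots are E and B.
E up to B spans 5 letter names and 7 semitones — a perfect fifth.

perfect fifth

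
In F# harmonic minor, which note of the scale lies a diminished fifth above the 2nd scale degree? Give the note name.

D

The scale is F# G# A B C# D E#.
The 2nd scale degree is G#; a diminished fifth above that is D — scale degree 6.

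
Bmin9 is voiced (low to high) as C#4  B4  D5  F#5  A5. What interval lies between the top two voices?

minor third

Those voices are F#5 and A5.
F# up to A is 3 semitones, a half step narrower than a major third, so the interval is minor.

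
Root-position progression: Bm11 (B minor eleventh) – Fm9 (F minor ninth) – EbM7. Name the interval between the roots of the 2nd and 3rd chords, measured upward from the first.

The roots are F and Eb.
F up to Eb is 10 semitones, a half step narrower than a major seventh, so the interval is minor.

minor seventh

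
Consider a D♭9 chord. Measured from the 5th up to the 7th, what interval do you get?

The chord tones of D♭9 (D♭ dominant ninth) are D♭-F-A♭-C♭-E♭.
That puts A♭ below C♭.
A♭ up to C♭ is 3 semitones, a half step narrower than a major third, so the interval is minor.

minor third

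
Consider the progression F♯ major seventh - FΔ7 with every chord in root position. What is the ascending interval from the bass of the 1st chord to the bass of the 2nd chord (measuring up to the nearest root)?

The roots are F♯ and F.
From F♯ to F: 11 semitones over an octave = diminished.

diminished octave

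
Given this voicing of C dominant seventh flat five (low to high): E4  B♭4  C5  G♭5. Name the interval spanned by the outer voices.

diminished tenth

The outer voices are E4 and G♭5.
E up to G♭ is 14 semitones, a whole step narrower than a major tenth, so the interval is diminished.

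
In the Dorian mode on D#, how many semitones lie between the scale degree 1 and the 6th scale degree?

The scale is D# E# F# G# A# B# C#.
D# up to B# is a major sixth — 9 semitones.

9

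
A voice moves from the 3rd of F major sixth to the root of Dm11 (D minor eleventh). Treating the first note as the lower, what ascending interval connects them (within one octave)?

perfect fourth

The 3rd of F major sixth is A; the root of Dm11 (D minor eleventh) is D.
Counting 4 letters and 5 half steps from A gives a perfect fourth.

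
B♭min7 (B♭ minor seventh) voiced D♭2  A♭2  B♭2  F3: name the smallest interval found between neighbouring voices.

major second

Adjacent intervals: D♭2→A♭2 = perfect fifth; A♭2→B♭2 = major second; B♭2→F3 = perfect fifth.
The smallest is A♭2 to B♭2, a major second (2 semitones).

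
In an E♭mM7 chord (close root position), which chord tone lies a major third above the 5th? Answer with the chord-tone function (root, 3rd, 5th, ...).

7th

Spelling the chord: E♭, G♭, B♭, D.
The 5th is B♭. A major third above B♭ is D.
D is the chord's 7th.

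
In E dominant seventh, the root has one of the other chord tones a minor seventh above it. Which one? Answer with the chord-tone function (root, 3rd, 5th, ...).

7th

E7: E, G♯, B, D.
The root is E. A minor seventh above E is D.
D is the chord's 7th.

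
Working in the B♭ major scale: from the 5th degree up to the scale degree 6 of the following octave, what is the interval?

major ninth

The scale runs B♭ C D E♭ F G A.
The 5th degree is F and the 6th degree (up an octave) is G.
From F to G is 14 semitones, exactly the major ninth.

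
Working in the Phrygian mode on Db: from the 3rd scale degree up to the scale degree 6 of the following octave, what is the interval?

Spelling the Phrygian mode on Db: Db Ebb Fb Gb Ab Bbb Cb.
That puts Fb below Bbb.
Fb up to Bbb spans 11 letter names and 17 semitones — a perfect eleventh.

perfect 11th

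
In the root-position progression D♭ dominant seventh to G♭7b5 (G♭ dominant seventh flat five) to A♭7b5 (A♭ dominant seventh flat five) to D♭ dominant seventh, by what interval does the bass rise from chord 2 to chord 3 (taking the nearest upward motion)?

The roots are G♭ and A♭.
Counting 2 letters and 2 half steps from G♭ gives a major second.

major second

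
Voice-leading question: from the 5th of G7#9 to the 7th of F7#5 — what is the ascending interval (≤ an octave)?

G7#9 has D as its 5th, and F7#5 has E♭ as its 7th.
2 letter names make it a second; at 1 semitone (a half step narrower than major) the quality is minor.

m2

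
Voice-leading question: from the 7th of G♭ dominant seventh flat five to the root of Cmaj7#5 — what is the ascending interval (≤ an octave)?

G♭ dominant seventh flat five has F♭ as its 7th, and Cmaj7#5 has C as its root.
From F♭ to C: 8 semitones over a fifth = augmented.

augmented 5th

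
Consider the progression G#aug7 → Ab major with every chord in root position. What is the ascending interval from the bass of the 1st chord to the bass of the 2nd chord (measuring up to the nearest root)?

The roots are G# and Ab.
G# up to Ab is 0 semitones, a whole step narrower than a major second, so the interval is diminished.

diminished second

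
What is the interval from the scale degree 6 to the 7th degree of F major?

major second

F major: F G A Bb C D E.
So we need the interval from D up to E.
Counting 2 letters and 2 half steps from D gives a major second.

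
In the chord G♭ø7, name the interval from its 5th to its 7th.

Spelling the chord: G♭-B𝄫-D𝄫-F♭.
The 5th is D𝄫 and the 7th is F♭.
Counting 3 letters and 4 half steps from D𝄫 gives a major third.

major third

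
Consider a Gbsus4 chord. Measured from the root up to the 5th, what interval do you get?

Gbsus4 (Gb sus4): Gb–Cb–Db.
The root is Gb and the 5th is Db.
Counting 5 letters and 7 half steps from Gb gives a perfect fifth.

perfect fifth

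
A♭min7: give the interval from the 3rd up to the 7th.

perfect 5th

A♭ minor seventh: A♭ C♭ E♭ G♭.
That puts C♭ below G♭.
Counting 5 letters and 7 half steps from C♭ gives a perfect fifth.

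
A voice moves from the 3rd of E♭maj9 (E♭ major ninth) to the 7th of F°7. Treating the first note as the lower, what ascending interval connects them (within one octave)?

diminished sixth

The 3rd of E♭maj9 (E♭ major ninth) is G; the 7th of F°7 is E𝄫.
From G to E𝄫: 7 semitones over a sixth = diminished.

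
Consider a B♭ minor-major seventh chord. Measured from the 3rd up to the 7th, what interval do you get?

augmented fifth

B♭m(maj7) is spelled B♭-D♭-F-A.
So we need the interval from D♭ up to A.
5 letter names make it a fifth; at 8 semitones (a half step wider than perfect) the quality is augmented.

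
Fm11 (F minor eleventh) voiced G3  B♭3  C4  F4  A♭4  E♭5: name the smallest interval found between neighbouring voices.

Adjacent intervals: G3→B♭3 = minor third; B♭3→C4 = major second; C4→F4 = perfect fourth; F4→A♭4 = minor third; A♭4→E♭5 = perfect fifth.
The smallest is B♭3 to C4, a major second (2 semitones).

major second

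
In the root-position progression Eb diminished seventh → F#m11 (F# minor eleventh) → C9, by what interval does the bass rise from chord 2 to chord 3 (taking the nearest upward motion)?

The roots are F# and C.
From F# to C: 6 semitones over a fifth = diminished.

diminished fifth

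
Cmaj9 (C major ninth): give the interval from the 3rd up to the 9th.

minor 7th

C major ninth is spelled C E G B D.
The 3rd is E and the 9th is D.
From E to D: 10 semitones over a seventh = minor.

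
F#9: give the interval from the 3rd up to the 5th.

F# dominant ninth: F#-A#-C#-E-G#.
That puts A# below C#.
A# up to C# is 3 semitones, a half step narrower than a major third, so the interval is minor.

minor third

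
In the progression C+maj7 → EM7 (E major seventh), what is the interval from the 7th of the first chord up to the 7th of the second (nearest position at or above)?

major third

The 7th of C+maj7 is B; the 7th of EM7 (E major seventh) is D♯.
From B to D♯ is 4 semitones, exactly the major third.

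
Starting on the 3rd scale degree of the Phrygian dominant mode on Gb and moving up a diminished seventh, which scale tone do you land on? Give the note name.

The scale is Gb Abb Bb Cb Db Ebb Fb.
The 3rd scale degree is Bb; a diminished seventh above that is Abb — scale degree 2.

Abb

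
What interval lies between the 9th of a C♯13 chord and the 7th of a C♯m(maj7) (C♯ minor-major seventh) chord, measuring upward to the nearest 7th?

M6

C♯13 has D♯ as its 9th, and C♯m(maj7) (C♯ minor-major seventh) has B♯ as its 7th.
From D♯ to B♯ is 9 semitones, exactly the major sixth.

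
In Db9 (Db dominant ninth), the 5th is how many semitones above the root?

7

Spelling the chord: Db F Ab Cb Eb.
Db to Ab is a perfect fifth: 7 semitones.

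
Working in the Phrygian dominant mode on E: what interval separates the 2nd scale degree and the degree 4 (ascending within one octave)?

major third

E phrygian dominant: E F G# A B C D.
The 2nd scale degree is F and the scale degree 4 is A.
F up to A spans 3 letter names and 4 semitones — a major third.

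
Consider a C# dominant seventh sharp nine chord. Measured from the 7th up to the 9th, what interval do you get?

augmented third

C# dominant seventh sharp nine is spelled C#-E#-G#-B-D##.
The 7th is B and the 9th is D##.
3 letter names make it a third; at 5 semitones (a half step wider than major) the quality is augmented.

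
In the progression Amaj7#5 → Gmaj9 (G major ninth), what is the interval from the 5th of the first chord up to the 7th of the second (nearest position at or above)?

Amaj7#5 has E♯ as its 5th, and Gmaj9 (G major ninth) has F♯ as its 7th.
E♯ up to F♯ is 1 semitone, a half step narrower than a major second, so the interval is minor.

minor second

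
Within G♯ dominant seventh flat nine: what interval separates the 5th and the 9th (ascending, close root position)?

The chord tones of G♯7b9 are G♯ B♯ D♯ F♯ A.
The 5th is D♯ and the 9th is A.
From D♯ to A: 6 semitones over a fifth = diminished.

diminished 5th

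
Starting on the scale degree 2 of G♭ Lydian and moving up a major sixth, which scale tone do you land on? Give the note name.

The scale is G♭ A♭ B♭ C D♭ E♭ F.
The scale degree 2 is A♭; a major sixth above that is F — scale degree 7.

F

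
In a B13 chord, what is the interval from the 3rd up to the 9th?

m7

B13 (B dominant thirteenth): B D# F# A C# G#.
The 3rd is D# and the 9th is C#.
D# up to C# is 10 semitones, a half step narrower than a major seventh, so the interval is minor.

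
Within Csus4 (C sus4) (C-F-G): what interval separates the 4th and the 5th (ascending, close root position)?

major second

That puts F below G.
From F to G is 2 semitones, exactly the major second.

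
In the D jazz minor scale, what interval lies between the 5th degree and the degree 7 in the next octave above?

M10

Spelling the D jazz minor scale: D E F G A B C#.
The 5th degree is A and the 7th degree (up an octave) is C#.
Counting 10 letters and 16 half steps from A gives a major tenth.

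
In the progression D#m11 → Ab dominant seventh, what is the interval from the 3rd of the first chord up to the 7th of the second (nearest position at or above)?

The 3rd of D#m11 is F#; the 7th of Ab dominant seventh is Gb.
F# up to Gb is 0 semitones, a whole step narrower than a major second, so the interval is diminished.

diminished second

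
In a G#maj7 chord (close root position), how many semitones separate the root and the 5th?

7

G#maj7 (G# major seventh): G#–B#–D#–F##.
G# to D# is a perfect fifth: 7 semitones.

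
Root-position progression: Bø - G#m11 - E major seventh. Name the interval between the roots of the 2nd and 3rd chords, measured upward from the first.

m6

The roots are G# and E.
From G# to E: 8 semitones over a sixth = minor.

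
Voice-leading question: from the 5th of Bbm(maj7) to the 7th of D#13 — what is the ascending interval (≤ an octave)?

The 5th of Bbm(maj7) is F; the 7th of D#13 is C#.
From F to C#: 8 semitones over a fifth = augmented.

augmented fifth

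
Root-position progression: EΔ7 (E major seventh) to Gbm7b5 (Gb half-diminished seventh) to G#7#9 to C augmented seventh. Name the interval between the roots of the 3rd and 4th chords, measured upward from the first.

d4

The roots are G# and C.
4 letter names make it a fourth; at 4 semitones (a half step narrower than perfect) the quality is diminished.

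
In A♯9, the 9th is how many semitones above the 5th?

A♯9 (A♯ dominant ninth) is spelled A♯, C𝄪, E♯, G♯, B♯.
E♯ to B♯ is a perfect fifth: 7 semitones.

7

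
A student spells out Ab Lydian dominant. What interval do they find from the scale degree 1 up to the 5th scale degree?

Spelling Ab Lydian dominant: Ab Bb C D Eb F Gb.
Scale degree 1 = Ab; 5th degree = Eb.
Counting 5 letters and 7 half steps from Ab gives a perfect fifth.

perfect fifth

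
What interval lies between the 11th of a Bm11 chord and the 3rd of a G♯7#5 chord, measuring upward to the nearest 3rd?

augmented 5th

Bm11 has E as its 11th, and G♯7#5 has B♯ as its 3rd.
E up to B♯ is 8 semitones, a half step wider than a perfect fifth, so the interval is augmented.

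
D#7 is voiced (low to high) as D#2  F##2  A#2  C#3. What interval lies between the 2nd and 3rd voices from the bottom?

Those voices are F##2 and A#2.
From F## to A#: 3 semitones over a third = minor.

minor third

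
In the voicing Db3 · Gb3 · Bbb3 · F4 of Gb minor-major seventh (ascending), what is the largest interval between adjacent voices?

augmented fifth

Adjacent intervals: Db3→Gb3 = perfect fourth; Gb3→Bbb3 = minor third; Bbb3→F4 = augmented fifth.
The largest is Bbb3 to F4, an augmented fifth (8 semitones).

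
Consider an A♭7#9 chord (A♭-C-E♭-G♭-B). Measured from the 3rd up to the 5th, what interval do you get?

minor third

So we need the interval from C up to E♭.
3 letter names make it a third; at 3 semitones (a half step narrower than major) the quality is minor.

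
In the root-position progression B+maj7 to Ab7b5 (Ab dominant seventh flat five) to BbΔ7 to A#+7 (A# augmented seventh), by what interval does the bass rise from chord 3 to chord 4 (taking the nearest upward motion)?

The roots are Bb and A#.
7 letter names make it a seventh; at 12 semitones (a half step wider than major) the quality is augmented.

augmented 7th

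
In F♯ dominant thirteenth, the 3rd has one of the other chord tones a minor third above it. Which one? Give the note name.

C#

Spelling the chord: F♯ A♯ C♯ E G♯ D♯.
The 3rd is A♯. A minor third above A♯ is C♯.
C♯ is the chord's 5th.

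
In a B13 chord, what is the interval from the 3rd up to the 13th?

B13 (B dominant thirteenth) is spelled B-D♯-F♯-A-C♯-G♯.
3rd = D♯; 13th = G♯.
D♯ up to G♯ spans 11 letter names and 17 semitones — a perfect eleventh.

perfect eleventh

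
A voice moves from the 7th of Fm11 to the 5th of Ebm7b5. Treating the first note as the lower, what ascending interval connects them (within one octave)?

diminished 5th

The 7th of Fm11 is Eb; the 5th of Ebm7b5 is Bbb.
5 letter names make it a fifth; at 6 semitones (a half step narrower than perfect) the quality is diminished.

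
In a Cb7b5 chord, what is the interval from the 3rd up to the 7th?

Cb7b5 (Cb dominant seventh flat five): Cb, Eb, Gbb, Bbb.
3rd = Eb; 7th = Bbb.
5 letter names make it a fifth; at 6 semitones (a half step narrower than perfect) the quality is diminished.

diminished fifth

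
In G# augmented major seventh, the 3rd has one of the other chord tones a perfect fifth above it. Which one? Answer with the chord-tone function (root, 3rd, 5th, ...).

7th

G# augmented major seventh: G# B# D## F##.
The 3rd is B#. A perfect fifth above B# is F##.
F## is the chord's 7th.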